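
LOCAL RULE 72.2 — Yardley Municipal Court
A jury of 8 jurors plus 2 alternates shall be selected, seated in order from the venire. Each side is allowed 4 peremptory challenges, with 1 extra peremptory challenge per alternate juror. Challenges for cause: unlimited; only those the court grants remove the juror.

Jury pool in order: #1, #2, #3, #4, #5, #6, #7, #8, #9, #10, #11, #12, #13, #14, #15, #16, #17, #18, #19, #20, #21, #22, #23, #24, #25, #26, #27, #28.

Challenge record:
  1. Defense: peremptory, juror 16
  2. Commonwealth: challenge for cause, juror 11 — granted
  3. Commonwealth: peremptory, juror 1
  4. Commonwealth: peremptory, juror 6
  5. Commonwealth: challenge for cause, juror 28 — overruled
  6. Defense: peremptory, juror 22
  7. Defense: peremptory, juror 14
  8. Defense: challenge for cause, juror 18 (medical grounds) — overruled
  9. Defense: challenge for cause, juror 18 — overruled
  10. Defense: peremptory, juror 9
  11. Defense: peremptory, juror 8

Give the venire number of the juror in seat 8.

13

Removed: #1, #6, #8, #9, #11, #14, #16, #22. (#18, #28 stay — for-cause denied.)
Seating in order: seats 1–8 → #2, #3, #4, #5, #7, #10, #12, #13; alternates → #15, #17.
So seat 8 is #13.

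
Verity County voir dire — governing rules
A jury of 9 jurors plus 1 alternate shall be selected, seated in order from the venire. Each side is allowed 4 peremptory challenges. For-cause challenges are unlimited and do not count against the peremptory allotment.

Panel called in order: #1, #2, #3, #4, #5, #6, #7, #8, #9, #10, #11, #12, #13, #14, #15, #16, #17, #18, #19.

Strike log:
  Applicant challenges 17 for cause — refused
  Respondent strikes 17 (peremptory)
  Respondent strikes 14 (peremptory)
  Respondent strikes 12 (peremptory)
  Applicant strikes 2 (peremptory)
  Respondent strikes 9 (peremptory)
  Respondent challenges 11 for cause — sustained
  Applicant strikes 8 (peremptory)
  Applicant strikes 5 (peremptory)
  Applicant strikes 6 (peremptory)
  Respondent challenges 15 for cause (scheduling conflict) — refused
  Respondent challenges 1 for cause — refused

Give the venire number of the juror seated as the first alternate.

Removed: #2, #5, #6, #8, #9, #11, #12, #14, #17. (#1, #15 stay — for-cause denied.)
Filling seats in venire order through position 10: #1, #3, #4, #7, #10, #13, #15, #16, #18, #19.
So alternate 1 is #19.

19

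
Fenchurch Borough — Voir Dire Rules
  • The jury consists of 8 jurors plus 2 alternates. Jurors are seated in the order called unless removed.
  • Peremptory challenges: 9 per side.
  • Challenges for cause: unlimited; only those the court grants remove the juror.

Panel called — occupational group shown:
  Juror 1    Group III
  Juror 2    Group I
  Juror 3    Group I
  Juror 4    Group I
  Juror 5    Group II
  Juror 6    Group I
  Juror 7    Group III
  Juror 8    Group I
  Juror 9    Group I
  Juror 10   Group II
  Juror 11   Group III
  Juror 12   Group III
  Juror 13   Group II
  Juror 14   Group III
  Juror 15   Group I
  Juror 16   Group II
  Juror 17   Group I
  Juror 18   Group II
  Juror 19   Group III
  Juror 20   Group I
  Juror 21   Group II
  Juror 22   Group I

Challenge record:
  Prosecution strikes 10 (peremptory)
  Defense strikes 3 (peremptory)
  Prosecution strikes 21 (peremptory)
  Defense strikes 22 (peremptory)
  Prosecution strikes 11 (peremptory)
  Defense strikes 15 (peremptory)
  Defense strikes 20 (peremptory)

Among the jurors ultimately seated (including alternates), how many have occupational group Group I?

5

Removed: #3, #10, #11, #15, #20, #21, #22.
Seated (10 incl. alternates): #1, #2, #4, #5, #6, #7, #8, #9, #12, #13.
Of those, in Group I: #2, #4, #6, #8, #9 → 5.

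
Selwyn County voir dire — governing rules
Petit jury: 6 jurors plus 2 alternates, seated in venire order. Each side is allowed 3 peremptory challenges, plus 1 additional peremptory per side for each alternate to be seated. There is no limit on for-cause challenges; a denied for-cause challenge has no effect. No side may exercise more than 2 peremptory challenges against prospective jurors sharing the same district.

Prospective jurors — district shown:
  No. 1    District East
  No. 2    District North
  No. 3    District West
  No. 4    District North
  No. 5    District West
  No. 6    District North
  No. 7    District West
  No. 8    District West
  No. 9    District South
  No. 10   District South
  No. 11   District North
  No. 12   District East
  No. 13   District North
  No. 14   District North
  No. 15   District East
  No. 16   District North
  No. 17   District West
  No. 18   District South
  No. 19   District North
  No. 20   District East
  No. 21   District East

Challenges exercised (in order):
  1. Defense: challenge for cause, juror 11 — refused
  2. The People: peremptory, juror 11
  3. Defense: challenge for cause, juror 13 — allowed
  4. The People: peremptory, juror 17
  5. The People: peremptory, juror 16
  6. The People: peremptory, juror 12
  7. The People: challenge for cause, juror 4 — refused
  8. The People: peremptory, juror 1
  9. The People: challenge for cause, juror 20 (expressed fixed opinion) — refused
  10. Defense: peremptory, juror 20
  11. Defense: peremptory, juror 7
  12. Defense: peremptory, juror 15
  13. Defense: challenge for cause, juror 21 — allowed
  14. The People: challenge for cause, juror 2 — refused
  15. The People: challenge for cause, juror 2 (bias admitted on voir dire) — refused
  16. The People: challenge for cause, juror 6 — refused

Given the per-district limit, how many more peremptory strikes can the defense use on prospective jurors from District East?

0

Defense peremptories so far: #20, #7, #15 — 3 of 5 used, 2 left overall.
Against District East: #20, #15 — 2 used; per-district cap 2 leaves 0.
Binding limit: min(2, 0) = 0.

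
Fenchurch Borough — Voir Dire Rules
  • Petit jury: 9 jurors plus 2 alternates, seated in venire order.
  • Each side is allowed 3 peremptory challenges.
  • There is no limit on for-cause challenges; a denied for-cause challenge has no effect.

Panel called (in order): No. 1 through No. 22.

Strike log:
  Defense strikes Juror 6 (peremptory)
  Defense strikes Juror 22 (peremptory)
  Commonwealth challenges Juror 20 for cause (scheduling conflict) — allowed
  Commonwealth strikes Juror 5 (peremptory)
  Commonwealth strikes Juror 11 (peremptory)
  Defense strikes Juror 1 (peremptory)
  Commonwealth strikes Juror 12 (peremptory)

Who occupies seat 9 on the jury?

Removed: #1, #5, #6, #11, #12, #20, #22.
Seating in order: seats 1–9 → #2, #3, #4, #7, #8, #9, #10, #13, #14; alternates → #15, #16.
So seat 9 is #14.

14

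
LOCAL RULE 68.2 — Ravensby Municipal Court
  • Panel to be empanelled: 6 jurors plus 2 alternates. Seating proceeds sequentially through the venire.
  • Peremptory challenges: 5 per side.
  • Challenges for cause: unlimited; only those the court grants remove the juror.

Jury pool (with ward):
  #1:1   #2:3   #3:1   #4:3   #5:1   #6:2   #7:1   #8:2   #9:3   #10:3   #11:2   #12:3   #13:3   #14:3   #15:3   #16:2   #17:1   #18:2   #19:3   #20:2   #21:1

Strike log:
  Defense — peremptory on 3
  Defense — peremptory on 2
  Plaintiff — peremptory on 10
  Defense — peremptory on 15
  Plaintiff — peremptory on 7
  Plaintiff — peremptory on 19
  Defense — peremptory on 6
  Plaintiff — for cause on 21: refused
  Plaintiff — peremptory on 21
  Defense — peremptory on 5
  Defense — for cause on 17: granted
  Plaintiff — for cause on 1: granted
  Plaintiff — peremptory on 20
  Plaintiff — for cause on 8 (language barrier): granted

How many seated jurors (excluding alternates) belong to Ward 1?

0

Removed: #1, #2, #3, #5, #6, #7, #8, #10, #15, #17, #19, #20, #21.
Seated jurors 1–6: #4, #9, #11, #12, #13, #14 (alternates #16, #18 not counted).
None of those are in Ward 1 → 0.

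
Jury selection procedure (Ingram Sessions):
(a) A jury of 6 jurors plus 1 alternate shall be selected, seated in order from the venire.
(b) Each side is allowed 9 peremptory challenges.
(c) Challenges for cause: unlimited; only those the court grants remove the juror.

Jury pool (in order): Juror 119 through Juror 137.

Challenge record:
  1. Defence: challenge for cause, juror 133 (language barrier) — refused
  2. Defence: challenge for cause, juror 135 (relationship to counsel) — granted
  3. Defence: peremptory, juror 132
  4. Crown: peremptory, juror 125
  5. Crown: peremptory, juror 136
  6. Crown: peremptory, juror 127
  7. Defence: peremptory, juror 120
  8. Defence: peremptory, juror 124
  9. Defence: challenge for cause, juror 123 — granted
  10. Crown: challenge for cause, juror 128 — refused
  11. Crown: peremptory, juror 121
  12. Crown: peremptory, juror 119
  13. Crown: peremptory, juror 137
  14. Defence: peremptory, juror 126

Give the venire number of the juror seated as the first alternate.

134

Removed: #119, #120, #121, #123, #124, #125, #126, #127, #132, #135, #136, #137. (#128, #133 stay — for-cause denied.)
Seating in order: seats 1–6 → #122, #128, #129, #130, #131, #133; alternates → #134.
So alternate 1 is #134.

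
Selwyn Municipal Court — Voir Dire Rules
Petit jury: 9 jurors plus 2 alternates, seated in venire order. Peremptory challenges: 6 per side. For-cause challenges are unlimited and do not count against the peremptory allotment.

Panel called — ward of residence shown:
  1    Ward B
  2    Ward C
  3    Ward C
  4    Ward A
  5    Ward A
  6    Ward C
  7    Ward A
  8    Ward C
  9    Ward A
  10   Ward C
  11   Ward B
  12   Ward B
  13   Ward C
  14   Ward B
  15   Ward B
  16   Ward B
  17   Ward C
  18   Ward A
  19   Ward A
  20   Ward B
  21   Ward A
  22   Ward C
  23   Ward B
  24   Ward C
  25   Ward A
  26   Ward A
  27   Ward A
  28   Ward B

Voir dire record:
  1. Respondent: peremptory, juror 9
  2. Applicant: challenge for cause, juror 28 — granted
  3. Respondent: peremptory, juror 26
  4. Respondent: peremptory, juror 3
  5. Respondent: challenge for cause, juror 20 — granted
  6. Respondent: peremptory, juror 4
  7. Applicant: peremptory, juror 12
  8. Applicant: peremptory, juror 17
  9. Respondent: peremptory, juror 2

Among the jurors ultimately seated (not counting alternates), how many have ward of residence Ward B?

Removed: #2, #3, #4, #9, #12, #17, #20, #26, #28.
Seated jurors 1–9: #1, #5, #6, #7, #8, #10, #11, #13, #14 (alternates #15, #16 not counted).
Of those, in Ward B: #1, #11, #14 → 3.

3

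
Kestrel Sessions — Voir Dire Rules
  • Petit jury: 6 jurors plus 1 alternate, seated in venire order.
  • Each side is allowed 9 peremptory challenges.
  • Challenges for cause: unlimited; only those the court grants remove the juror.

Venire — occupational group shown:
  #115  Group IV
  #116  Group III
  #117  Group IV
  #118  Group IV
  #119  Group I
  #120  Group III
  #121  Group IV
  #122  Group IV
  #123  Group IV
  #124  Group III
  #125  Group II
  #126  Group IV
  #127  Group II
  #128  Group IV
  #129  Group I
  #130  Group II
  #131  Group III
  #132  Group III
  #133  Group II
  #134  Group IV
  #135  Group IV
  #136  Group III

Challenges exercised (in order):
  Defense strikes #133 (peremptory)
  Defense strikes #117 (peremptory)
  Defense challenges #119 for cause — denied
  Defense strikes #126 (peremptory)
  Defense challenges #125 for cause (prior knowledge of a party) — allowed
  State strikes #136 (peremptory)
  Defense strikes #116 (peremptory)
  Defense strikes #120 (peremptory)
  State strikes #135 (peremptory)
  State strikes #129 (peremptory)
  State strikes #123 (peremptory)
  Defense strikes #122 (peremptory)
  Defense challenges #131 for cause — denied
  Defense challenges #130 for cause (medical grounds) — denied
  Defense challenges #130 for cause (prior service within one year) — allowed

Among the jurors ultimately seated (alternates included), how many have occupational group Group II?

Removed: #116, #117, #120, #122, #123, #125, #126, #129, #130, #133, #135, #136.
Seated (7 incl. alternates): #115, #118, #119, #121, #124, #127, #128.
Of those, in Group II: #127 → 1.

1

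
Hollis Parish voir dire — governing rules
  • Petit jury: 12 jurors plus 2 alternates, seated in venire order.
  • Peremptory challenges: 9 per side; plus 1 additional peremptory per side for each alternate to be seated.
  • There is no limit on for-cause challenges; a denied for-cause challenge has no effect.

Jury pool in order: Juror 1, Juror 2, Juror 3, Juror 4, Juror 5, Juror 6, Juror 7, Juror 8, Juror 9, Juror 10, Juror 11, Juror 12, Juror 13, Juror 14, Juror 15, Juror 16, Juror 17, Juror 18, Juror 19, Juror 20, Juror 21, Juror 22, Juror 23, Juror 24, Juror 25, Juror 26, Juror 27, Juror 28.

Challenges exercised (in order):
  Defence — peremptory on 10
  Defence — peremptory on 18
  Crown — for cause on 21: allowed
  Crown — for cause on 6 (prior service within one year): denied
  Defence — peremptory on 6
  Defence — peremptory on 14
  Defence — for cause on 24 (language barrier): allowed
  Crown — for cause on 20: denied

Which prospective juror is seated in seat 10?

12

Removed: #6, #10, #14, #18, #21, #24. (#20 stays — for-cause denied.)
Filling seats in venire order through position 10: #1, #2, #3, #4, #5, #7, #8, #9, #11, #12.
So seat 10 is #12.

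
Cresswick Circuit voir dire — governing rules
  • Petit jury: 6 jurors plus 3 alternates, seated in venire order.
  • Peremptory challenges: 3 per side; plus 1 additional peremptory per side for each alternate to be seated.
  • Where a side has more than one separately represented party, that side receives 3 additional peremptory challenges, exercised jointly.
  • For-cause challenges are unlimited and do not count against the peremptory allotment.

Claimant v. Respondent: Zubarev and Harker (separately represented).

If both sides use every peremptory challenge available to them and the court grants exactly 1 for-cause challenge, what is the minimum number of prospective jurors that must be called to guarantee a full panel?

25

Seats to fill: 6 + 3 alternates = 9.
Peremptories — Claimant: 3 + 1×3 = 6; Respondent: 3 + 1×3 + 3 = 9; total 15.
For-cause removals: 1.
Minimum venire: 9 + 15 + 1 = 25.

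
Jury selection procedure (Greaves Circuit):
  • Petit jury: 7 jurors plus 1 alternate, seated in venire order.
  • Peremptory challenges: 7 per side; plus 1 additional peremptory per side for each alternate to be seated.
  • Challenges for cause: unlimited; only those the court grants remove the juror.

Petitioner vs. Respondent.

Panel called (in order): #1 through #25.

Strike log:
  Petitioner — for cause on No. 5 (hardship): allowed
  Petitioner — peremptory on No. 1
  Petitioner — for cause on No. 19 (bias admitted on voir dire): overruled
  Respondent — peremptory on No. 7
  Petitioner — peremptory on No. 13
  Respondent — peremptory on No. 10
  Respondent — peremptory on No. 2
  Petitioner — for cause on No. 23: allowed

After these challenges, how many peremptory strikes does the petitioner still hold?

6

Petitioner allotment: 7 base + 1 × 1 alternate = 8.
Petitioner peremptories used: #1, #13 — 2 (for-cause on #5, #19, #23 don't count).
Remaining: 8 − 2 = 6.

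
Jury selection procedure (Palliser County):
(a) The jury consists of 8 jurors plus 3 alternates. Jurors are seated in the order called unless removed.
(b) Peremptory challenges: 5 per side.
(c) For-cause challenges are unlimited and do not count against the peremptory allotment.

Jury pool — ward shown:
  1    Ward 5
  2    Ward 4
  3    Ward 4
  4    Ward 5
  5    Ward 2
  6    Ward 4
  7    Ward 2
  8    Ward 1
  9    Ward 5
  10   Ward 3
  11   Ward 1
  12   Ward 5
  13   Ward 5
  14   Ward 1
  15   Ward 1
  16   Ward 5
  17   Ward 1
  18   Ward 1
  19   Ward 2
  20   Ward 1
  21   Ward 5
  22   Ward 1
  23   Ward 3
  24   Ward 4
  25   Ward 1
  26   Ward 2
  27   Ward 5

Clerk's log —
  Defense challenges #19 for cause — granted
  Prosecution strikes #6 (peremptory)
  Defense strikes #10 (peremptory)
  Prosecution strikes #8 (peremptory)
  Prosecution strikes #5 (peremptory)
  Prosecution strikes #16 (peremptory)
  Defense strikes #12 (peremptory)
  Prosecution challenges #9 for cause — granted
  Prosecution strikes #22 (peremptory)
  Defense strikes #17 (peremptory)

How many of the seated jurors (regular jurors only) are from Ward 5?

Removed: #5, #6, #8, #9, #10, #12, #16, #17, #19, #22.
Seated jurors 1–8: #1, #2, #3, #4, #7, #11, #13, #14 (alternates #15, #18, #20 not counted).
Of those, in Ward 5: #1, #4, #13 → 3.

3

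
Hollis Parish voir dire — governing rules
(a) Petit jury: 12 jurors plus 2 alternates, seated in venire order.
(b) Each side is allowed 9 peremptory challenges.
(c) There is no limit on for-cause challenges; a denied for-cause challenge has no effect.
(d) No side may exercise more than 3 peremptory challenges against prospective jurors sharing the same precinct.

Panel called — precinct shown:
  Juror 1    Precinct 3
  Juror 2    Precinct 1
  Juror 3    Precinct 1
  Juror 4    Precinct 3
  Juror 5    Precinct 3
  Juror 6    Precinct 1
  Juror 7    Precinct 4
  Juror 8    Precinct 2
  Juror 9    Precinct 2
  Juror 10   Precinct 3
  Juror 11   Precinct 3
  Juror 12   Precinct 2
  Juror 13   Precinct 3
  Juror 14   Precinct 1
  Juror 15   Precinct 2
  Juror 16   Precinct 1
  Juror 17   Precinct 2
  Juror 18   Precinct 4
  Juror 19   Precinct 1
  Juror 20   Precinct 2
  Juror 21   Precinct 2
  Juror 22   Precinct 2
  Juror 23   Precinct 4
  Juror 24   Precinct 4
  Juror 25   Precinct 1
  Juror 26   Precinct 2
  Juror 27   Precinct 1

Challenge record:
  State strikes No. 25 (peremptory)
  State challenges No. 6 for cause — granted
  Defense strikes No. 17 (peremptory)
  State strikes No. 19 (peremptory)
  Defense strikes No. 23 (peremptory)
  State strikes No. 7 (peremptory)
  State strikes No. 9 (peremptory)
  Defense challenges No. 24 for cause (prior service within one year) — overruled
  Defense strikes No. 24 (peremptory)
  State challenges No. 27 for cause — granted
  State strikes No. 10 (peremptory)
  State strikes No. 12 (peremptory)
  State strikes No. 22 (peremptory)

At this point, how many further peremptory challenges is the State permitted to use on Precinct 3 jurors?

2

State peremptories so far: #25, #19, #7, #9, #10, #12, #22 — 7 of 9 used, 2 left overall.
Against Precinct 3: #10 — 1 used; per-precinct cap 3 leaves 2.
Binding limit: min(2, 2) = 2.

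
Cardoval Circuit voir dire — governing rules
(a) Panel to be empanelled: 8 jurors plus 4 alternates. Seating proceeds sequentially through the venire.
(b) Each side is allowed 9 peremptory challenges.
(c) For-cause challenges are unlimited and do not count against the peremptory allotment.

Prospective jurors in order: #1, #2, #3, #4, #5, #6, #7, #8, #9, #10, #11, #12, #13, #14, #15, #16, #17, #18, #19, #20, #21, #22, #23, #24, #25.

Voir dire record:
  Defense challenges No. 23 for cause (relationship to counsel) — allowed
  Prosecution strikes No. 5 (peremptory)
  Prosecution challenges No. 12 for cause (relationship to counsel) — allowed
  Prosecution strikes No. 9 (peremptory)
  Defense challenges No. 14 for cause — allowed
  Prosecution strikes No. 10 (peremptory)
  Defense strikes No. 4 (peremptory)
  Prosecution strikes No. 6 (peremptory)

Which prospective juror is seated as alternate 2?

17

Removed: #4, #5, #6, #9, #10, #12, #14, #23.
Filling seats in venire order through position 10: #1, #2, #3, #7, #8, #11, #13, #15, #16, #17.
So alternate 2 is #17.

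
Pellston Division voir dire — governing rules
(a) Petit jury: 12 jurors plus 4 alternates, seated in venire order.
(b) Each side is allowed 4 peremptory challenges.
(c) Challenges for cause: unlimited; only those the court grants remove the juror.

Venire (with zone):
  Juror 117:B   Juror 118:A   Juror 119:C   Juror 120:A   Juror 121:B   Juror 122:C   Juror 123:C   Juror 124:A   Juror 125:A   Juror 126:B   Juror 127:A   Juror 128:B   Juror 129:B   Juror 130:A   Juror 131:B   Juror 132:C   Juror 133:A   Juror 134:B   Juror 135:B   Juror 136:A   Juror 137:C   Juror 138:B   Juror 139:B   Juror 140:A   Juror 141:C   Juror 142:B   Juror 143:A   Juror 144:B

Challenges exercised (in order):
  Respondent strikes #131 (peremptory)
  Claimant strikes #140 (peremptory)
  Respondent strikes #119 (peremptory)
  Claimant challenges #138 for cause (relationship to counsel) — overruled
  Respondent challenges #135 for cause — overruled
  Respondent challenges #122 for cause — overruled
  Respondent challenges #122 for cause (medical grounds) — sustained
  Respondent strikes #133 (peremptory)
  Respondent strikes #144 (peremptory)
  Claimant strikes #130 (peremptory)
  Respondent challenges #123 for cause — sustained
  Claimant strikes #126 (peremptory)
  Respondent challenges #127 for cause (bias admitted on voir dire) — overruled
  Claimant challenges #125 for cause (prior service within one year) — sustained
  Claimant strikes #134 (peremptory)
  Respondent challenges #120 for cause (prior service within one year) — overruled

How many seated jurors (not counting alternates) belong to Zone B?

Removed: #119, #122, #123, #125, #126, #130, #131, #133, #134, #140, #144.
Seated jurors 1–12: #117, #118, #120, #121, #124, #127, #128, #129, #132, #135, #136, #137 (alternates #138, #139, #141, #142 not counted).
Of those, in Zone B: #117, #121, #128, #129, #135 → 5.

5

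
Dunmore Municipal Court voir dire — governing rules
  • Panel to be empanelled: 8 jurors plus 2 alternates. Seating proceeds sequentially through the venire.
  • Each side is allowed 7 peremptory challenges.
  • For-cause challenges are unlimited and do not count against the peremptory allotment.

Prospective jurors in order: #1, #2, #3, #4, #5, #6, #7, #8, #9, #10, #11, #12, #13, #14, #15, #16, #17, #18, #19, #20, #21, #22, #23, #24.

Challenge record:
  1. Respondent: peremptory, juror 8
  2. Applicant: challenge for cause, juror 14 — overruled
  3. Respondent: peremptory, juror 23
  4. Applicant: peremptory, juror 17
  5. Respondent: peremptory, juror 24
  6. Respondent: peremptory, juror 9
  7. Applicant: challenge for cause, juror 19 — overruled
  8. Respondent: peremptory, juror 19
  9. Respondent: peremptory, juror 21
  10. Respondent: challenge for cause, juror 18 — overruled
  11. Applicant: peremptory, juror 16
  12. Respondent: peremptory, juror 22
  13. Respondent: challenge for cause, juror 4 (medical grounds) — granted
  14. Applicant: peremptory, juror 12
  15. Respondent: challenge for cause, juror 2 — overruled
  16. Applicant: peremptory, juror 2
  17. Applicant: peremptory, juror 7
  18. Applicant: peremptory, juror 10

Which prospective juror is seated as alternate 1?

18

Removed: #2, #4, #7, #8, #9, #10, #12, #16, #17, #19, #21, #22, #23, #24. (#14, #18 stay — for-cause denied.)
Seating in order: seats 1–8 → #1, #3, #5, #6, #11, #13, #14, #15; alternates → #18, #20.
So alternate 1 is #18.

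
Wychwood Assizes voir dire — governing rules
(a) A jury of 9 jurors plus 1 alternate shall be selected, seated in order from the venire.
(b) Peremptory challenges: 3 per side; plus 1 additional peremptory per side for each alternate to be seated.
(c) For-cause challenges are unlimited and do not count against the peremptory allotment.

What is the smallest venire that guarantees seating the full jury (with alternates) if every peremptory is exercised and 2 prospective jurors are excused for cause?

20

Seats to fill: 9 + 1 alternates = 10.
Peremptories: 3 + 1×1 = 4 per side × 2 sides = 8.
For-cause removals: 2.
Minimum venire: 10 + 8 + 2 = 20.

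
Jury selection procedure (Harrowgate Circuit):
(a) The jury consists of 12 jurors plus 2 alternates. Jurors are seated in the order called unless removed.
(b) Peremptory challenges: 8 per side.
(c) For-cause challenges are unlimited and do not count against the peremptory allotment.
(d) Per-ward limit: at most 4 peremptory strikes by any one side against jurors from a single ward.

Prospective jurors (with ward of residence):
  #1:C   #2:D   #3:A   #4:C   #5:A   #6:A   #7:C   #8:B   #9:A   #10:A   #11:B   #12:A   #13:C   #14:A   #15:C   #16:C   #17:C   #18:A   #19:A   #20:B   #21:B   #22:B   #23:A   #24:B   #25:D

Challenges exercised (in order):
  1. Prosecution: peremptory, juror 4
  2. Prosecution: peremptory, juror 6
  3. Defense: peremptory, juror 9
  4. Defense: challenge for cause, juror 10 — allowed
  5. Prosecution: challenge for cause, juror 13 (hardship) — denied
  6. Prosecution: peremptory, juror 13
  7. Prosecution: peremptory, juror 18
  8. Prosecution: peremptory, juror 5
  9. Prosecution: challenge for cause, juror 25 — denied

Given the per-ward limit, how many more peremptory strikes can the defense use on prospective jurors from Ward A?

Defense peremptories so far: #9 — 1 of 8 used, 7 left overall.
Against Ward A: #9 — 1 used; per-ward cap 4 leaves 3.
Binding limit: min(7, 3) = 3.

3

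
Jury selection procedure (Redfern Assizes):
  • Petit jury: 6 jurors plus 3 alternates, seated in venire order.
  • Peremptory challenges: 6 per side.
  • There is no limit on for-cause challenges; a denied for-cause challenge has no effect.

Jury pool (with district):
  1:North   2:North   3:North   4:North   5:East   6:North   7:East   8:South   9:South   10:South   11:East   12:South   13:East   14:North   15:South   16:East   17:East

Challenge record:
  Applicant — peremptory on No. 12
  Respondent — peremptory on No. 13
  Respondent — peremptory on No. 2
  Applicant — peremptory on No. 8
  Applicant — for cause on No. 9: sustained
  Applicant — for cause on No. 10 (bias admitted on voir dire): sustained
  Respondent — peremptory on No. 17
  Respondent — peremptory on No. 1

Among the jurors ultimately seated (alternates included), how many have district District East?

4

Removed: #1, #2, #8, #9, #10, #12, #13, #17.
Seated (9 incl. alternates): #3, #4, #5, #6, #7, #11, #14, #15, #16.
Of those, in District East: #5, #7, #11, #16 → 4.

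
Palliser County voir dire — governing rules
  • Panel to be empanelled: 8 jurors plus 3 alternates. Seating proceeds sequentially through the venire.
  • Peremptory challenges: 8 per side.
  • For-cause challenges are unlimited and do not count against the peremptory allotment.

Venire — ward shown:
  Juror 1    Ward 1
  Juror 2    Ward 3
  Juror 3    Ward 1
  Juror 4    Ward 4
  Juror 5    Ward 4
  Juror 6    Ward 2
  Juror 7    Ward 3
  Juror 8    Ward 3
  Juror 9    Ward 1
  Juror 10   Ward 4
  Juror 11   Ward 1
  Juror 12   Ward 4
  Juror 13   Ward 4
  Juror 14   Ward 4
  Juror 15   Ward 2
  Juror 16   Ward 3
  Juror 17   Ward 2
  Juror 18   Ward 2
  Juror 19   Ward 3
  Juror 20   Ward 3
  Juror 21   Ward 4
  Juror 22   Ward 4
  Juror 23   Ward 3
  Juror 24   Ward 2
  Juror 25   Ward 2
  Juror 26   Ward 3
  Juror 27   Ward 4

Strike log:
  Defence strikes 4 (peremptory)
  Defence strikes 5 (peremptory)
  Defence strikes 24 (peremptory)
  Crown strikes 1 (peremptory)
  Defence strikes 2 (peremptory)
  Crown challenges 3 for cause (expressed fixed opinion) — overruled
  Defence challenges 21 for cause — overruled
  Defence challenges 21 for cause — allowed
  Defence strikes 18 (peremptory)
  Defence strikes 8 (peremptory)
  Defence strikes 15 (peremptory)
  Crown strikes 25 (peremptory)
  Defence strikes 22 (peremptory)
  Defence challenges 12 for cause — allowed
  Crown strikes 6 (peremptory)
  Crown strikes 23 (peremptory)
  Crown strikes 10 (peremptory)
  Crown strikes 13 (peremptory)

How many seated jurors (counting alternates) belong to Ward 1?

Removed: #1, #2, #4, #5, #6, #8, #10, #12, #13, #15, #18, #21, #22, #23, #24, #25.
Seated (11 incl. alternates): #3, #7, #9, #11, #14, #16, #17, #19, #20, #26, #27.
Of those, in Ward 1: #3, #9, #11 → 3.

3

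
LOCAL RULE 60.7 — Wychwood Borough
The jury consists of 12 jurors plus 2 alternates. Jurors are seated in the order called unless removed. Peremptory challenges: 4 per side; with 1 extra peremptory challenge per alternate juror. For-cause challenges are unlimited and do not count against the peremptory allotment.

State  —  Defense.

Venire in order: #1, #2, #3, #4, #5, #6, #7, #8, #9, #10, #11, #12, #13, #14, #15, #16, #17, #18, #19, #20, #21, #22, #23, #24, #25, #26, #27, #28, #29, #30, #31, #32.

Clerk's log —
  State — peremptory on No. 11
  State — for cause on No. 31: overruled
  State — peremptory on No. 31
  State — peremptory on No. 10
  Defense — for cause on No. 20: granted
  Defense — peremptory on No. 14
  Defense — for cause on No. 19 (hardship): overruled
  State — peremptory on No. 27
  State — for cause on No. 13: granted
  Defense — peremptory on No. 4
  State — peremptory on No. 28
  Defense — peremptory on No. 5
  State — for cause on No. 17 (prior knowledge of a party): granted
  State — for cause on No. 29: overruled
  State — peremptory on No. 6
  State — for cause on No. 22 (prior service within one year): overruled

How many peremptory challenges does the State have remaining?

State allotment: 4 base + 1 × 2 alternates = 6.
State peremptories used: #11, #31, #10, #27, #28, #6 — 6 (for-cause on #31, #13, #17, #29, #22 don't count).
Remaining: 6 − 6 = 0.

0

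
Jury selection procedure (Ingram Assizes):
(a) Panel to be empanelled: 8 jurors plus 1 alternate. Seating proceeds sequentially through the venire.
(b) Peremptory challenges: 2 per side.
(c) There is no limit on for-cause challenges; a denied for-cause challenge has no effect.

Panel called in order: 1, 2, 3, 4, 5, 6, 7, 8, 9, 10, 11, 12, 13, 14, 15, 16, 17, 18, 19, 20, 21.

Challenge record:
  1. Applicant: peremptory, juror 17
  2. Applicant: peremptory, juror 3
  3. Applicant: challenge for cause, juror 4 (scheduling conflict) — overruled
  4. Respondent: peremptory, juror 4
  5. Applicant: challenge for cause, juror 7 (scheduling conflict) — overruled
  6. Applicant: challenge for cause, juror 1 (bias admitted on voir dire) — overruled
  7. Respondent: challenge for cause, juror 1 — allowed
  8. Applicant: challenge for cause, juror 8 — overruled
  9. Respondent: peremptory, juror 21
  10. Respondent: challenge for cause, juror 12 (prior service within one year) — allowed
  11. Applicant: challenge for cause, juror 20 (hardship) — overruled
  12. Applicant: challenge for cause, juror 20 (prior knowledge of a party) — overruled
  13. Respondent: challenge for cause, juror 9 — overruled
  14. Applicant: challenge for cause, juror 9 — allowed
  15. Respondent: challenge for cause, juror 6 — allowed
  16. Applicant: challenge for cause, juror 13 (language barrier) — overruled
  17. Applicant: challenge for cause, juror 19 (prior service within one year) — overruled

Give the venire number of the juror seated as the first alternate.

Removed: #1, #3, #4, #6, #9, #12, #17, #21. (#7, #8, #13, #19, #20 stay — for-cause denied.)
Seating in order: seats 1–8 → #2, #5, #7, #8, #10, #11, #13, #14; alternates → #15.
So alternate 1 is #15.

15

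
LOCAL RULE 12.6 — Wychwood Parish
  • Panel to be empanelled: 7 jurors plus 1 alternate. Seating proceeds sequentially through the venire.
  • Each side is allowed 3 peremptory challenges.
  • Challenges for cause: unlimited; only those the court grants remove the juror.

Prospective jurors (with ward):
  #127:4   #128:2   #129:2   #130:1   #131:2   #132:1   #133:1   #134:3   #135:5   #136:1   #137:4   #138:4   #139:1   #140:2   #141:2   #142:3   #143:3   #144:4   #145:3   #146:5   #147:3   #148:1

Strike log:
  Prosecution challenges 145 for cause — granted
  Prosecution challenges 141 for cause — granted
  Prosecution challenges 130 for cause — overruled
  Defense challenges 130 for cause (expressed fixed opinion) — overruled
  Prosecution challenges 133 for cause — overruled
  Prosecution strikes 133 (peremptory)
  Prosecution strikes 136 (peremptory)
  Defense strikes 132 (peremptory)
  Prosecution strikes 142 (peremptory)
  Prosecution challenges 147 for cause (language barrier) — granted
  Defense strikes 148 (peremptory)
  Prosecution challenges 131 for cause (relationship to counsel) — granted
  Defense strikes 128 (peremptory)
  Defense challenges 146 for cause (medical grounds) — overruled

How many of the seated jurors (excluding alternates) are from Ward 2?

1

Removed: #128, #131, #132, #133, #136, #141, #142, #145, #147, #148.
Seated jurors 1–7: #127, #129, #130, #134, #135, #137, #138 (alternates #139 not counted).
Of those, in Ward 2: #129 → 1.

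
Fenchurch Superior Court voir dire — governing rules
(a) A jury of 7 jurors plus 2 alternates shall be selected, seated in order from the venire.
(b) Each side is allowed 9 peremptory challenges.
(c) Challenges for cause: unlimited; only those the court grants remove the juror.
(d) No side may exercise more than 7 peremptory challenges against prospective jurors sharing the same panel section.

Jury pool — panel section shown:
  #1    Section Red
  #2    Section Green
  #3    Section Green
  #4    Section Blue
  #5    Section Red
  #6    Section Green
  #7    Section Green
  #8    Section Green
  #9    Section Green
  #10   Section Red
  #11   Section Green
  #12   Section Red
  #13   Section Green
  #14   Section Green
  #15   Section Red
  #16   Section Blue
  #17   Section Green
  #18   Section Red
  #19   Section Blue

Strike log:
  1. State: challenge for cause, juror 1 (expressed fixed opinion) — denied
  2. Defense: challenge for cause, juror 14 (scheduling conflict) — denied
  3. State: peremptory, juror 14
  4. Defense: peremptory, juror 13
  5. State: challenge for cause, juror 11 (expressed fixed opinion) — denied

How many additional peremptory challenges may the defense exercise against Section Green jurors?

6

Defense peremptories so far: #13 — 1 of 9 used, 8 left overall.
Against Section Green: #13 — 1 used; per-section cap 7 leaves 6.
Binding limit: min(8, 6) = 6.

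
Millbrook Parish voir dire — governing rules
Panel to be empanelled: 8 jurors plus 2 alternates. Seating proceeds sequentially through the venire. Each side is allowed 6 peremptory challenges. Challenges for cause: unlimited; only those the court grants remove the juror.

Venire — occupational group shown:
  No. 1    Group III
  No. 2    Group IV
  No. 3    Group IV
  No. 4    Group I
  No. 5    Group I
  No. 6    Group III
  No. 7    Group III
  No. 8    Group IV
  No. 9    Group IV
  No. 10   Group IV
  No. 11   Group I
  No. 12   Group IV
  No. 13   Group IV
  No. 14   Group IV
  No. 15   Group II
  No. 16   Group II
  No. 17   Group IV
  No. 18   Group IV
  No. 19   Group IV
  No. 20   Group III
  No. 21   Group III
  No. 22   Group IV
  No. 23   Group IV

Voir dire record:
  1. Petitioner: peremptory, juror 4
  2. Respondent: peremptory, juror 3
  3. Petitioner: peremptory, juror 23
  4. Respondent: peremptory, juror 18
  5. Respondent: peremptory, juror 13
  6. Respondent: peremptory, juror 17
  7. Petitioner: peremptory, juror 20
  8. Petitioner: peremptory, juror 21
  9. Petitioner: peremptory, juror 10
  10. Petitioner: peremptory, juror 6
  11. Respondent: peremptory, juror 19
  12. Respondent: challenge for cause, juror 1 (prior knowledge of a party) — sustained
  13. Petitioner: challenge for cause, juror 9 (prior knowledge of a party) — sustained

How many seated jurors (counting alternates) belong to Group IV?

Removed: #1, #3, #4, #6, #9, #10, #13, #17, #18, #19, #20, #21, #23.
Seated (10 incl. alternates): #2, #5, #7, #8, #11, #12, #14, #15, #16, #22.
Of those, in Group IV: #2, #8, #12, #14, #22 → 5.

5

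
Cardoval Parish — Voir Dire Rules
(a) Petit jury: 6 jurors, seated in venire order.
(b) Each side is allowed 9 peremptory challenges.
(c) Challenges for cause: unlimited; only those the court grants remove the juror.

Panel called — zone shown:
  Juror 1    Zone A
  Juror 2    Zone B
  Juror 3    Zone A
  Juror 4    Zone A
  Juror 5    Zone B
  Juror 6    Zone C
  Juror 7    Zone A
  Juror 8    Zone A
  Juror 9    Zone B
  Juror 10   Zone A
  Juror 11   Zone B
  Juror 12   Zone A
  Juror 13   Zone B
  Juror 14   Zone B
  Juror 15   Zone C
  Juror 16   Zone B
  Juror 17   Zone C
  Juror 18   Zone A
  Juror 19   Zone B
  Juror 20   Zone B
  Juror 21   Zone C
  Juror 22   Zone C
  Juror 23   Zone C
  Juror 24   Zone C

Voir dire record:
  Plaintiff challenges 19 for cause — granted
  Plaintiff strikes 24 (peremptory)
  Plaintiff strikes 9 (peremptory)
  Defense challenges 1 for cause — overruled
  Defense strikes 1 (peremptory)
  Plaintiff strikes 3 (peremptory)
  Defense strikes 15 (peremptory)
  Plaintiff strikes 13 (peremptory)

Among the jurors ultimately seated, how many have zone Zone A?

Removed: #1, #3, #9, #13, #15, #19, #24.
Seated jurors 1–6: #2, #4, #5, #6, #7, #8.
Of those, in Zone A: #4, #7, #8 → 3.

3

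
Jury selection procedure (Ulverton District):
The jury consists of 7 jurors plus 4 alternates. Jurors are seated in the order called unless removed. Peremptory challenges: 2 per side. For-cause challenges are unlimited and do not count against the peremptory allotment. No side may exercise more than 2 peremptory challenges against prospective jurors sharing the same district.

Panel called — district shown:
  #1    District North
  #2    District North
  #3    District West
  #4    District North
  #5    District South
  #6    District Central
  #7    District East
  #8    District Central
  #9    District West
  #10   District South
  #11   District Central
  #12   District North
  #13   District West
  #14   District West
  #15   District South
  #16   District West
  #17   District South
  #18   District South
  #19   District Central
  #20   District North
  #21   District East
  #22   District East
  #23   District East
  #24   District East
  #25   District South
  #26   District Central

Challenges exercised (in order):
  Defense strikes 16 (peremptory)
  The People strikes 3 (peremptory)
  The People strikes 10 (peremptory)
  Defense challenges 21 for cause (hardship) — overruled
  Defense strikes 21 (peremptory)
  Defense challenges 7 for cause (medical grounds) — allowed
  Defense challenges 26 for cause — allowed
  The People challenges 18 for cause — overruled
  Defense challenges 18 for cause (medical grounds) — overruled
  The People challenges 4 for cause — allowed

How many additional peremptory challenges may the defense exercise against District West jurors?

Defense peremptories so far: #16, #21 — 2 of 2 used, 0 left overall.
Against District West: #16 — 1 used; per-district cap 2 leaves 1.
Binding limit: min(0, 1) = 0.

0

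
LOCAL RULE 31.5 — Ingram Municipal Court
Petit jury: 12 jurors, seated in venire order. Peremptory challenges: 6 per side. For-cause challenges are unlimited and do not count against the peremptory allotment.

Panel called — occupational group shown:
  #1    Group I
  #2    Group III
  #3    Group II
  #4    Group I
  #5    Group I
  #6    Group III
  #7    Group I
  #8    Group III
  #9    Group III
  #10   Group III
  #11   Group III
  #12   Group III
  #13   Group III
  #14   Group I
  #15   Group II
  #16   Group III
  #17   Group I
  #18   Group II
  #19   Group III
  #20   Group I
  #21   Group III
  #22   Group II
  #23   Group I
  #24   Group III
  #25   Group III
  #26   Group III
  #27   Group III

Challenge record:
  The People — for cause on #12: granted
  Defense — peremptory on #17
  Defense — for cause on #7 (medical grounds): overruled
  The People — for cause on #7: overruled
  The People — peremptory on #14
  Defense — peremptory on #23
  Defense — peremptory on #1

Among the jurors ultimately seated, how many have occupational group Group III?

Removed: #1, #12, #14, #17, #23.
Seated jurors 1–12: #2, #3, #4, #5, #6, #7, #8, #9, #10, #11, #13, #15.
Of those, in Group III: #2, #6, #8, #9, #10, #11, #13 → 7.

7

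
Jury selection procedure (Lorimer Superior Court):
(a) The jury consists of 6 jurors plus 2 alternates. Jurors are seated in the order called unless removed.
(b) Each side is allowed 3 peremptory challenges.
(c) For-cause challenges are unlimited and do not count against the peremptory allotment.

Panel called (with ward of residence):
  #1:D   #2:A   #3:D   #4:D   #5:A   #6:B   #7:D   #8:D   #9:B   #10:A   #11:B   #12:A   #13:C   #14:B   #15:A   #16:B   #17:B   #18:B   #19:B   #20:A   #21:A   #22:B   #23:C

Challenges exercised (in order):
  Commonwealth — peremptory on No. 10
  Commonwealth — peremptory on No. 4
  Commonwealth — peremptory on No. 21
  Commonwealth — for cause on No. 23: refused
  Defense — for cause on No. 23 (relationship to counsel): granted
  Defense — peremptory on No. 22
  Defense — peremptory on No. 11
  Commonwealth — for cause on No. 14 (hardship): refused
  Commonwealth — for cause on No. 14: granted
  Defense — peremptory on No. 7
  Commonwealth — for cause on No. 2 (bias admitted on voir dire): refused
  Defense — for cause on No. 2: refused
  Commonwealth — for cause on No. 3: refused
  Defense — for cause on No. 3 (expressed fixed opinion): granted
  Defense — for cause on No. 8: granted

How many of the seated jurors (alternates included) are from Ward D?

1

Removed: #3, #4, #7, #8, #10, #11, #14, #21, #22, #23.
Seated (8 incl. alternates): #1, #2, #5, #6, #9, #12, #13, #15.
Of those, in Ward D: #1 → 1.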